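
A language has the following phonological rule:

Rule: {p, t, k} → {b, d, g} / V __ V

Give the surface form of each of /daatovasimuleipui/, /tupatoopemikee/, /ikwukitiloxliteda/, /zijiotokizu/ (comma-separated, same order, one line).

daadovasimuleibui, tubadoobemigee, ikwugidiloxlideda, zijiodogizu

/daatovasimuleipui/: /t/ is a voiceless stop between vowels /a/ and /o/, so it voices to [d]. /p/ is a voiceless stop between vowels /i/ and /u/, so it voices to [b]. → [daadovasimuleibui].
/tupatoopemikee/: /p/ is a voiceless stop between vowels /u/ and /a/, so it voices to [b]. /t/ is a voiceless stop between vowels /a/ and /o/, so it voices to [d]. /p/ is a voiceless stop between vowels /o/ and /e/, so it voices to [b]. /k/ is a voiceless stop between vowels /i/ and /e/, so it voices to [g]. → [tubadoobemigee].
/ikwukitiloxliteda/: /k/ is a voiceless stop between vowels /u/ and /i/, so it voices to [g]. /t/ is a voiceless stop between vowels /i/ and /i/, so it voices to [d]. /t/ is a voiceless stop between vowels /i/ and /e/, so it voices to [d]. → [ikwugidiloxlideda].
/zijiotokizu/: /t/ is a voiceless stop between vowels /o/ and /o/, so it voices to [d]. /k/ is a voiceless stop between vowels /o/ and /i/, so it voices to [g]. → [zijiodogizu].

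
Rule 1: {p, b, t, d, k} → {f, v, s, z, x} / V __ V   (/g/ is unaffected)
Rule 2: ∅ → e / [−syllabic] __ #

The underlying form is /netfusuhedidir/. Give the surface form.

Rule 1 (intervocalic spirantization): /d/ is a stop between vowels /e/ and /i/, so it spirantizes to the fricative [z]. /d/ is a stop between vowels /i/ and /i/, so it spirantizes to the fricative [z]. /netfusuhedidir/ → netfusuhezizir.
Rule 2 (final e-epenthesis): the form ends in the consonant /r/, so [e] is inserted word-finally. /netfusuhezizir/ → netfusuhezizire.

netfusuhezizire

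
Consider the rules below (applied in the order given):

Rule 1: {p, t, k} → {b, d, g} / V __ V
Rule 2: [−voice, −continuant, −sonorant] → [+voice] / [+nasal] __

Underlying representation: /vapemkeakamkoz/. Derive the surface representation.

Rule 1 (intervocalic voicing): /p/ is a voiceless stop between vowels /a/ and /e/, so it voices to [b]. /k/ is a voiceless stop between vowels /a/ and /a/, so it voices to [g]. /vapemkeakamkoz/ → vabemkeagamkoz.
Rule 2 (post-nasal voicing): /k/ is a voiceless stop immediately after the nasal /m/, so it voices to [g]. /k/ is a voiceless stop immediately after the nasal /m/, so it voices to [g]. /vabemkeagamkoz/ → vabemgeagamgoz.

vabemgeagamgoz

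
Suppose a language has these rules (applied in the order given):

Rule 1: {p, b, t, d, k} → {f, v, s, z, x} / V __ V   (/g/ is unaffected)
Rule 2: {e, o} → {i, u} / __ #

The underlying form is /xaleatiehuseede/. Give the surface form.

xaleasiehuseezi

Rule 1 (intervocalic spirantization): /t/ is a stop between vowels /a/ and /i/, so it spirantizes to the fricative [s]. /d/ is a stop between vowels /e/ and /e/, so it spirantizes to the fricative [z]. /xaleatiehuseede/ → xaleasiehuseeze.
Rule 2 (final vowel raising): /e/ is a mid vowel in word-final position, so it raises to [i]. /xaleasiehuseeze/ → xaleasiehuseezi.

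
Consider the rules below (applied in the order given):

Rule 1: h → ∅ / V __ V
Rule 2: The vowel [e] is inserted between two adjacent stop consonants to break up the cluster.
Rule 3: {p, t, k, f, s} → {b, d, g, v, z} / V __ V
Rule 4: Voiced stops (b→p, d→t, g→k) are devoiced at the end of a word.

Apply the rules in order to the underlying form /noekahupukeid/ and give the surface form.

Rule 1 (intervocalic h-deletion): /h/ occurs between vowels /a/ and /u/, so it deletes. /noekahupukeid/ → noekaupukeid.
Rule 2 (stop-cluster e-epenthesis): no segment meets the environment; /noekaupukeid/ is unchanged.
Rule 3 (intervocalic voicing): /k/ is a voiceless obstruent between vowels /e/ and /a/, so it voices to [g]. /p/ is a voiceless obstruent between vowels /u/ and /u/, so it voices to [b]. /k/ is a voiceless obstruent between vowels /u/ and /e/, so it voices to [g]. /noekaupukeid/ → noegaubugeid.
Rule 4 (final devoicing): /d/ is a voiced stop in word-final position, so it devoices to [t]. /noegaubugeid/ → noegaubugeit.

noegaubugeit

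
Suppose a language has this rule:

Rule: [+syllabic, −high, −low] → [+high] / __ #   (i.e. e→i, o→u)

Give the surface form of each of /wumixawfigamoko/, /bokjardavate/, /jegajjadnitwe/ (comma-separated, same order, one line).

/wumixawfigamoko/: /o/ is a mid vowel in word-final position, so it raises to [u]. → [wumixawfigamoku].
/bokjardavate/: /e/ is a mid vowel in word-final position, so it raises to [i]. → [bokjardavati].
/jegajjadnitwe/: /e/ is a mid vowel in word-final position, so it raises to [i]. → [jegajjadnitwi].

wumixawfigamoku, bokjardavati, jegajjadnitwi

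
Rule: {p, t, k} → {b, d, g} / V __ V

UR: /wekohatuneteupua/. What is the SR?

wegohadunedeubua

/k/ is a voiceless stop between vowels /e/ and /o/, so it voices to [g].
/t/ is a voiceless stop between vowels /a/ and /u/, so it voices to [d].
/t/ is a voiceless stop between vowels /e/ and /e/, so it voices to [d].
/p/ is a voiceless stop between vowels /u/ and /u/, so it voices to [b].
Surface form: [wegohadunedeubua].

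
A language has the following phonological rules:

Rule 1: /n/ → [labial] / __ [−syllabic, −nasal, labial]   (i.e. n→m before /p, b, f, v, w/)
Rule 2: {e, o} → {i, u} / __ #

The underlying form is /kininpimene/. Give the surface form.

kinimpimeni

Rule 1 (nasal place assimilation): /n/ precedes the labial consonant /p/, so it assimilates in place to [m]. /kininpimene/ → kinimpimene.
Rule 2 (final vowel raising): /e/ is a mid vowel in word-final position, so it raises to [i]. /kinimpimene/ → kinimpimeni.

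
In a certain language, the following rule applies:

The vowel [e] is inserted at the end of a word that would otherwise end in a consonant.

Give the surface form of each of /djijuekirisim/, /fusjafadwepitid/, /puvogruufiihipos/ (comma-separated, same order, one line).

djijuekirisime, fusjafadwepitide, puvogruufiihipose

/djijuekirisim/: the form ends in the consonant /m/, so [e] is inserted word-finally. → [djijuekirisime].
/fusjafadwepitid/: the form ends in the consonant /d/, so [e] is inserted word-finally. → [fusjafadwepitide].
/puvogruufiihipos/: the form ends in the consonant /s/, so [e] is inserted word-finally. → [puvogruufiihipose].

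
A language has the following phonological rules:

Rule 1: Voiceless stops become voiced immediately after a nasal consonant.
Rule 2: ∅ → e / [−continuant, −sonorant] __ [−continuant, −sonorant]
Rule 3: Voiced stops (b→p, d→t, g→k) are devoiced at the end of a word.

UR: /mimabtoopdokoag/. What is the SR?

mimabetoopedokoak

Rule 1 (post-nasal voicing): no segment meets the environment; /mimabtoopdokoag/ is unchanged.
Rule 2 (stop-cluster e-epenthesis): /b/ and /t/ form a stop–stop cluster, so [e] is inserted between them. /p/ and /d/ form a stop–stop cluster, so [e] is inserted between them. /mimabtoopdokoag/ → mimabetoopedokoag.
Rule 3 (final devoicing): /g/ is a voiced stop in word-final position, so it devoices to [k]. /mimabetoopedokoag/ → mimabetoopedokoak.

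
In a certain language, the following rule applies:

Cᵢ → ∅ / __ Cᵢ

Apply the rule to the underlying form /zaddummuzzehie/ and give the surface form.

zadumuzehie

/dd/ is a geminate; the first /d/ deletes.
/mm/ is a geminate; the first /m/ deletes.
/zz/ is a geminate; the first /z/ deletes.
The other instances of /z/, /d/, /m/, /h/ do not occur in the required environment and remain unchanged.
Surface form: [zadumuzehie].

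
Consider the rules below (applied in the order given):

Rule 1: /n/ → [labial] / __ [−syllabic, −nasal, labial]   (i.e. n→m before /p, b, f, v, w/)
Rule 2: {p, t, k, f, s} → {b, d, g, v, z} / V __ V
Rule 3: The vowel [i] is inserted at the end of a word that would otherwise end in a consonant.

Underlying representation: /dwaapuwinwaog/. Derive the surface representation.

dwaabuwimwaogi

Rule 1 (nasal place assimilation): /n/ precedes the labial consonant /w/, so it assimilates in place to [m]. /dwaapuwinwaog/ → dwaapuwimwaog.
Rule 2 (intervocalic voicing): /p/ is a voiceless obstruent between vowels /a/ and /u/, so it voices to [b]. /dwaapuwimwaog/ → dwaabuwimwaog.
Rule 3 (final i-epenthesis): the form ends in the consonant /g/, so [i] is inserted word-finally. /dwaabuwimwaog/ → dwaabuwimwaogi.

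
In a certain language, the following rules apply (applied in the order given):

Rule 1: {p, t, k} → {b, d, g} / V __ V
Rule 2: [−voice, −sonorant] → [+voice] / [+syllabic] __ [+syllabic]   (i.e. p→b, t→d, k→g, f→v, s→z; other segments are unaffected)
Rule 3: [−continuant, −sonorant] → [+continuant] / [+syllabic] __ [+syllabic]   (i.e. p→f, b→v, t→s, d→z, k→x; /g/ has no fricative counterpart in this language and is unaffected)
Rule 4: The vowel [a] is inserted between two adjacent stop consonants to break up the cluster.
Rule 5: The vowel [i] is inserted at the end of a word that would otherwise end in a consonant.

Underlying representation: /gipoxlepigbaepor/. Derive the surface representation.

givoxlevigabaevori

Rule 1 (intervocalic voicing): /p/ is a voiceless stop between vowels /i/ and /o/, so it voices to [b]. /p/ is a voiceless stop between vowels /e/ and /i/, so it voices to [b]. /p/ is a voiceless stop between vowels /e/ and /o/, so it voices to [b]. /gipoxlepigbaepor/ → giboxlebigbaebor.
Rule 2 (intervocalic voicing): no segment meets the environment; /giboxlebigbaebor/ is unchanged.
Rule 3 (intervocalic spirantization): /b/ is a stop between vowels /i/ and /o/, so it spirantizes to the fricative [v]. /b/ is a stop between vowels /e/ and /i/, so it spirantizes to the fricative [v]. /b/ is a stop between vowels /e/ and /o/, so it spirantizes to the fricative [v]. /giboxlebigbaebor/ → givoxlevigbaevor.
Rule 4 (stop-cluster a-epenthesis): /g/ and /b/ form a stop–stop cluster, so [a] is inserted between them. /givoxlevigbaevor/ → givoxlevigabaevor.
Rule 5 (final i-epenthesis): the form ends in the consonant /r/, so [i] is inserted word-finally. /givoxlevigabaevor/ → givoxlevigabaevori.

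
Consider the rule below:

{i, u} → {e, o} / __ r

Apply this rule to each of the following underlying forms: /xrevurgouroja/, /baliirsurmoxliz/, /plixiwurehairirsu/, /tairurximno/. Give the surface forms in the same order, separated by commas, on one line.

xrevorgooroja, baliersormoxliz, plixiworehaerersu, taerorximno

/xrevurgouroja/: /u/ is a high vowel immediately before /r/, so it lowers to [o]. /u/ is a high vowel immediately before /r/, so it lowers to [o]. → [xrevorgooroja].
/baliirsurmoxliz/: /i/ is a high vowel immediately before /r/, so it lowers to [e]. /u/ is a high vowel immediately before /r/, so it lowers to [o]. → [baliersormoxliz].
/plixiwurehairirsu/: /u/ is a high vowel immediately before /r/, so it lowers to [o]. /i/ is a high vowel immediately before /r/, so it lowers to [e]. /i/ is a high vowel immediately before /r/, so it lowers to [e]. → [plixiworehaerersu].
/tairurximno/: /i/ is a high vowel immediately before /r/, so it lowers to [e]. /u/ is a high vowel immediately before /r/, so it lowers to [o]. → [taerorximno].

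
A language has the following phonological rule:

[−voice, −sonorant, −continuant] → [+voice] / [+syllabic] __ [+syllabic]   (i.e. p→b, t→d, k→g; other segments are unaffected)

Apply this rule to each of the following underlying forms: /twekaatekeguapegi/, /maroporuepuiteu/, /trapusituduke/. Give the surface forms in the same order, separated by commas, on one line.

/twekaatekeguapegi/: /k/ is a voiceless stop between vowels /e/ and /a/, so it voices to [g]. /t/ is a voiceless stop between vowels /a/ and /e/, so it voices to [d]. /k/ is a voiceless stop between vowels /e/ and /e/, so it voices to [g]. /p/ is a voiceless stop between vowels /a/ and /e/, so it voices to [b]. → [twegaadegeguabegi].
/maroporuepuiteu/: /p/ is a voiceless stop between vowels /o/ and /o/, so it voices to [b]. /p/ is a voiceless stop between vowels /e/ and /u/, so it voices to [b]. /t/ is a voiceless stop between vowels /i/ and /e/, so it voices to [d]. → [maroboruebuideu].
/trapusituduke/: /p/ is a voiceless stop between vowels /a/ and /u/, so it voices to [b]. /t/ is a voiceless stop between vowels /i/ and /u/, so it voices to [d]. /k/ is a voiceless stop between vowels /u/ and /e/, so it voices to [g]. → [trabusiduduge].

twegaadegeguabegi, maroboruebuideu, trabusiduduge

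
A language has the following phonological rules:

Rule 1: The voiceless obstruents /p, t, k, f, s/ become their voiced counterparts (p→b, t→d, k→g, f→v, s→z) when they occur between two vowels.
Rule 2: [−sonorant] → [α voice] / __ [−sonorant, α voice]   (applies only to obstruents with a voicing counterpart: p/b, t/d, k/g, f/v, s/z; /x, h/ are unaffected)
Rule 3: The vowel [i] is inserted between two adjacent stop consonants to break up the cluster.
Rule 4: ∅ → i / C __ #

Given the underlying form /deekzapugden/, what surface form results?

deegzabugideni

Rule 1 (intervocalic voicing): /p/ is a voiceless obstruent between vowels /a/ and /u/, so it voices to [b]. /deekzapugden/ → deekzabugden.
Rule 2 (regressive voicing assimilation): /k/ precedes the voiced obstruent /z/, so it voices to [g] by assimilation. /deekzabugden/ → deegzabugden.
Rule 3 (stop-cluster i-epenthesis): /g/ and /d/ form a stop–stop cluster, so [i] is inserted between them. /deegzabugden/ → deegzabugiden.
Rule 4 (final i-epenthesis): the form ends in the consonant /n/, so [i] is inserted word-finally. /deegzabugiden/ → deegzabugideni.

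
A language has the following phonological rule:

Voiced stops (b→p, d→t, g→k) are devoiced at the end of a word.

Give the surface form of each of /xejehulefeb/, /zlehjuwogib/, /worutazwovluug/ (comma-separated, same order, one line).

xejehulefep, zlehjuwogip, worutazwovluuk

/xejehulefeb/: /b/ is a voiced stop in word-final position, so it devoices to [p]. → [xejehulefep].
/zlehjuwogib/: /b/ is a voiced stop in word-final position, so it devoices to [p]. → [zlehjuwogip].
/worutazwovluug/: /g/ is a voiced stop in word-final position, so it devoices to [k]. → [worutazwovluuk].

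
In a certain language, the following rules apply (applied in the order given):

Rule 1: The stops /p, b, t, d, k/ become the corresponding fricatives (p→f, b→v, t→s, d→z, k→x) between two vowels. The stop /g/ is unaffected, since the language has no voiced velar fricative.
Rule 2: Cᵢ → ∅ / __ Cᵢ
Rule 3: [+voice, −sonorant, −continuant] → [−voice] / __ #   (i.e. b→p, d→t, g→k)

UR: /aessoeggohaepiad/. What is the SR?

aesoegohaefiat

Rule 1 (intervocalic spirantization): /p/ is a stop between vowels /e/ and /i/, so it spirantizes to the fricative [f]. /aessoeggohaepiad/ → aessoeggohaefiad.
Rule 2 (degemination): /ss/ is a geminate; the first /s/ deletes. /gg/ is a geminate; the first /g/ deletes. /aessoeggohaefiad/ → aesoegohaefiad.
Rule 3 (final devoicing): /d/ is a voiced stop in word-final position, so it devoices to [t]. /aesoegohaefiad/ → aesoegohaefiat.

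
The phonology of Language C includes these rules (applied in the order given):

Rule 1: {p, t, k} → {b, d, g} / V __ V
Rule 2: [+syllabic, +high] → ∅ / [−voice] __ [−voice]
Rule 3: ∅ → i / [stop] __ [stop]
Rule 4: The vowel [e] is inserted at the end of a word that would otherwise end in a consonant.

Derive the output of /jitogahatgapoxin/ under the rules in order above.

jidogahatigaboxine

Rule 1 (intervocalic voicing): /t/ is a voiceless stop between vowels /i/ and /o/, so it voices to [d]. /p/ is a voiceless stop between vowels /a/ and /o/, so it voices to [b]. /jitogahatgapoxin/ → jidogahatgaboxin.
Rule 2 (high vowel syncope): no segment meets the environment; /jidogahatgaboxin/ is unchanged.
Rule 3 (stop-cluster i-epenthesis): /t/ and /g/ form a stop–stop cluster, so [i] is inserted between them. /jidogahatgaboxin/ → jidogahatigaboxin.
Rule 4 (final e-epenthesis): the form ends in the consonant /n/, so [e] is inserted word-finally. /jidogahatigaboxin/ → jidogahatigaboxine.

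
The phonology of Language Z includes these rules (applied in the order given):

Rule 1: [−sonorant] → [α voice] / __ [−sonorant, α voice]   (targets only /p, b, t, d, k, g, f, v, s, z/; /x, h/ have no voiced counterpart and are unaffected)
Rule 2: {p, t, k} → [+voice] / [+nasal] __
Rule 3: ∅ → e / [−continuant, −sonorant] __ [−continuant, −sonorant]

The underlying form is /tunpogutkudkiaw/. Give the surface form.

Rule 1 (regressive voicing assimilation): /d/ precedes the voiceless obstruent /k/, so it devoices to [t] by assimilation. /tunpogutkudkiaw/ → tunpogutkutkiaw.
Rule 2 (post-nasal voicing): /p/ is a voiceless stop immediately after the nasal /n/, so it voices to [b]. /tunpogutkutkiaw/ → tunbogutkutkiaw.
Rule 3 (stop-cluster e-epenthesis): /t/ and /k/ form a stop–stop cluster, so [e] is inserted between them. /t/ and /k/ form a stop–stop cluster, so [e] is inserted between them. /tunbogutkutkiaw/ → tunbogutekutekiaw.

tunbogutekutekiaw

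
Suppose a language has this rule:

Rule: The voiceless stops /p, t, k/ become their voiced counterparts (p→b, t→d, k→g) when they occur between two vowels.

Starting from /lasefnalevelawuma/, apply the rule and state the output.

No segment of /lasefnalevelawuma/ meets the structural description of the rule, so the form surfaces unchanged.

lasefnalevelawuma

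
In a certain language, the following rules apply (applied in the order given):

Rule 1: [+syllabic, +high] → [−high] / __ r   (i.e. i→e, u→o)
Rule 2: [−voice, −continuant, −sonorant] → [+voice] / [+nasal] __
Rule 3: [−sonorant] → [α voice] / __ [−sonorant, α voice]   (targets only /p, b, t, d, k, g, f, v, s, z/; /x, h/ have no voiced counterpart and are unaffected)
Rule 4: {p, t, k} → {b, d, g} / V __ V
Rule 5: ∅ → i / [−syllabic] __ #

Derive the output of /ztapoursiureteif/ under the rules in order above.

staboorsioredeifi

Rule 1 (pre-rhotic lowering): /u/ is a high vowel immediately before /r/, so it lowers to [o]. /u/ is a high vowel immediately before /r/, so it lowers to [o]. /ztapoursiureteif/ → ztapoorsioreteif.
Rule 2 (post-nasal voicing): no segment meets the environment; /ztapoorsioreteif/ is unchanged.
Rule 3 (regressive voicing assimilation): /z/ precedes the voiceless obstruent /t/, so it devoices to [s] by assimilation. /ztapoorsioreteif/ → stapoorsioreteif.
Rule 4 (intervocalic voicing): /p/ is a voiceless stop between vowels /a/ and /o/, so it voices to [b]. /t/ is a voiceless stop between vowels /e/ and /e/, so it voices to [d]. /stapoorsioreteif/ → staboorsioredeif.
Rule 5 (final i-epenthesis): the form ends in the consonant /f/, so [i] is inserted word-finally. /staboorsioredeif/ → staboorsioredeifi.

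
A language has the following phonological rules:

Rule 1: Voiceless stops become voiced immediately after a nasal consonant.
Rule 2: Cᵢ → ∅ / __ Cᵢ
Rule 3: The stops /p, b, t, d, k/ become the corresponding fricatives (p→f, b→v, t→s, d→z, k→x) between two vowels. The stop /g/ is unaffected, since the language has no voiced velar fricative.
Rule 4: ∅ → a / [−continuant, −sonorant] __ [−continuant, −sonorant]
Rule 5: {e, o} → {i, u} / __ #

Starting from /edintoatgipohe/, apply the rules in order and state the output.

Rule 1 (post-nasal voicing): /t/ is a voiceless stop immediately after the nasal /n/, so it voices to [d]. /edintoatgipohe/ → edindoatgipohe.
Rule 2 (degemination): no segment meets the environment; /edindoatgipohe/ is unchanged.
Rule 3 (intervocalic spirantization): /d/ is a stop between vowels /e/ and /i/, so it spirantizes to the fricative [z]. /p/ is a stop between vowels /i/ and /o/, so it spirantizes to the fricative [f]. /edindoatgipohe/ → ezindoatgifohe.
Rule 4 (stop-cluster a-epenthesis): /t/ and /g/ form a stop–stop cluster, so [a] is inserted between them. /ezindoatgifohe/ → ezindoatagifohe.
Rule 5 (final vowel raising): /e/ is a mid vowel in word-final position, so it raises to [i]. /ezindoatagifohe/ → ezindoatagifohi.

ezindoatagifohi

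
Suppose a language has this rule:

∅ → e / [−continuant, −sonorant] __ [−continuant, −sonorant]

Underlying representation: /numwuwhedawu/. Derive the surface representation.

No segment of /numwuwhedawu/ meets the structural description of the rule, so the form surfaces unchanged.

numwuwhedawu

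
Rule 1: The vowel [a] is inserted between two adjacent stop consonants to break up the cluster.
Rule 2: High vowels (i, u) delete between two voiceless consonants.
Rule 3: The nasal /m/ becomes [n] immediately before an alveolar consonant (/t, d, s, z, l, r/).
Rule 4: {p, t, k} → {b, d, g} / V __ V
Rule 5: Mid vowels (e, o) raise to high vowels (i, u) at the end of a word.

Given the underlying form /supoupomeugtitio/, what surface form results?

spoubomeugattiu

Rule 1 (stop-cluster a-epenthesis): /g/ and /t/ form a stop–stop cluster, so [a] is inserted between them. /supoupomeugtitio/ → supoupomeugatitio.
Rule 2 (high vowel syncope): /u/ is a high vowel flanked by voiceless consonants /s/ and /p/, so it deletes. /i/ is a high vowel flanked by voiceless consonants /t/ and /t/, so it deletes. /supoupomeugatitio/ → spoupomeugattio.
Rule 3 (nasal place assimilation): no segment meets the environment; /spoupomeugattio/ is unchanged.
Rule 4 (intervocalic voicing): /p/ is a voiceless stop between vowels /u/ and /o/, so it voices to [b]. /spoupomeugattio/ → spoubomeugattio.
Rule 5 (final vowel raising): /o/ is a mid vowel in word-final position, so it raises to [u]. /spoubomeugattio/ → spoubomeugattiu.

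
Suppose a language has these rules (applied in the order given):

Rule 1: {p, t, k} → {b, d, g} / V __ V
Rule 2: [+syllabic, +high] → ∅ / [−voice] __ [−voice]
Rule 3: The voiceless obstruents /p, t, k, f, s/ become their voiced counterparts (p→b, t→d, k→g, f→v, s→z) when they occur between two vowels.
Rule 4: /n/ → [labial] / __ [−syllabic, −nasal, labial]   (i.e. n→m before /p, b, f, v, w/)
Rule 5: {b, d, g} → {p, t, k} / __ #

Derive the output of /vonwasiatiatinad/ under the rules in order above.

Rule 1 (intervocalic voicing): /t/ is a voiceless stop between vowels /a/ and /i/, so it voices to [d]. /t/ is a voiceless stop between vowels /a/ and /i/, so it voices to [d]. /vonwasiatiatinad/ → vonwasiadiadinad.
Rule 2 (high vowel syncope): no segment meets the environment; /vonwasiadiadinad/ is unchanged.
Rule 3 (intervocalic voicing): /s/ is a voiceless obstruent between vowels /a/ and /i/, so it voices to [z]. /vonwasiadiadinad/ → vonwaziadiadinad.
Rule 4 (nasal place assimilation): /n/ precedes the labial consonant /w/, so it assimilates in place to [m]. /vonwaziadiadinad/ → vomwaziadiadinad.
Rule 5 (final devoicing): /d/ is a voiced stop in word-final position, so it devoices to [t]. /vomwaziadiadinad/ → vomwaziadiadinat.

vomwaziadiadinat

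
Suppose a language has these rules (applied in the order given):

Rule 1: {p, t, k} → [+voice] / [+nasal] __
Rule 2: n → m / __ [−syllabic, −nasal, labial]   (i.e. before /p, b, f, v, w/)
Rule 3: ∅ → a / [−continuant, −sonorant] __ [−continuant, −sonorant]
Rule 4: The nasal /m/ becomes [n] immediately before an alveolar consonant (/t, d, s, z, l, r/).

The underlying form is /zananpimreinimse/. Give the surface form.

zanambinreininse

Rule 1 (post-nasal voicing): /p/ is a voiceless stop immediately after the nasal /n/, so it voices to [b]. /zananpimreinimse/ → zananbimreinimse.
Rule 2 (nasal place assimilation): /n/ precedes the labial consonant /b/, so it assimilates in place to [m]. /zananbimreinimse/ → zanambimreinimse.
Rule 3 (stop-cluster a-epenthesis): no segment meets the environment; /zanambimreinimse/ is unchanged.
Rule 4 (nasal place assimilation): /m/ precedes the alveolar consonant /r/, so it assimilates in place to [n]. /m/ precedes the alveolar consonant /s/, so it assimilates in place to [n]. /zanambimreinimse/ → zanambinreininse.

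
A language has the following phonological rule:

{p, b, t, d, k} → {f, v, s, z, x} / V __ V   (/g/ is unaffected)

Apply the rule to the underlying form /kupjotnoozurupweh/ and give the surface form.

kupjotnoozurupweh

No segment of /kupjotnoozurupweh/ meets the structural description of the rule, so the form surfaces unchanged.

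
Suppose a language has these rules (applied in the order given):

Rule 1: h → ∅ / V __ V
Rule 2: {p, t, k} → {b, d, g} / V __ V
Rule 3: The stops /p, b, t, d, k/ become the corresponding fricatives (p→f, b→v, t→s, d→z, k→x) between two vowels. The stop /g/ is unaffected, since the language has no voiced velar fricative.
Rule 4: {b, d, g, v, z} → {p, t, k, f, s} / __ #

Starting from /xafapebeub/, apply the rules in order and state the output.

Rule 1 (intervocalic h-deletion): no segment meets the environment; /xafapebeub/ is unchanged.
Rule 2 (intervocalic voicing): /p/ is a voiceless stop between vowels /a/ and /e/, so it voices to [b]. /xafapebeub/ → xafabebeub.
Rule 3 (intervocalic spirantization): /b/ is a stop between vowels /a/ and /e/, so it spirantizes to the fricative [v]. /b/ is a stop between vowels /e/ and /e/, so it spirantizes to the fricative [v]. /xafabebeub/ → xafaveveub.
Rule 4 (final devoicing): /b/ is a voiced obstruent in word-final position, so it devoices to [p]. /xafaveveub/ → xafaveveup.

xafaveveup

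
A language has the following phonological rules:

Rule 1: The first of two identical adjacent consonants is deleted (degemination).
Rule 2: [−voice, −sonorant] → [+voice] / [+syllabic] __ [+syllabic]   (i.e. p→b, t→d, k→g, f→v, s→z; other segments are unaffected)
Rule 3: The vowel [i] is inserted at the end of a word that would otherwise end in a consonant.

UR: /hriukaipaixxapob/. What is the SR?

hriugaibaixabobi

Rule 1 (degemination): /xx/ is a geminate; the first /x/ deletes. /hriukaipaixxapob/ → hriukaipaixapob.
Rule 2 (intervocalic voicing): /k/ is a voiceless obstruent between vowels /u/ and /a/, so it voices to [g]. /p/ is a voiceless obstruent between vowels /i/ and /a/, so it voices to [b]. /p/ is a voiceless obstruent between vowels /a/ and /o/, so it voices to [b]. /hriukaipaixapob/ → hriugaibaixabob.
Rule 3 (final i-epenthesis): the form ends in the consonant /b/, so [i] is inserted word-finally. /hriugaibaixabob/ → hriugaibaixabobi.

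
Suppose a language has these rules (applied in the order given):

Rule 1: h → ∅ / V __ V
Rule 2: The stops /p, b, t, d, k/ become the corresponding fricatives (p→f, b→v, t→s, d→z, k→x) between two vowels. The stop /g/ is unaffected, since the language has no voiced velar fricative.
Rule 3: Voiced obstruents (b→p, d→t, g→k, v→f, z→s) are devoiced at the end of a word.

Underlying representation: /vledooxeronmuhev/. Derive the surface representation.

Rule 1 (intervocalic h-deletion): /h/ occurs between vowels /u/ and /e/, so it deletes. /vledooxeronmuhev/ → vledooxeronmuev.
Rule 2 (intervocalic spirantization): /d/ is a stop between vowels /e/ and /o/, so it spirantizes to the fricative [z]. /vledooxeronmuev/ → vlezooxeronmuev.
Rule 3 (final devoicing): /v/ is a voiced obstruent in word-final position, so it devoices to [f]. /vlezooxeronmuev/ → vlezooxeronmuef.

vlezooxeronmuef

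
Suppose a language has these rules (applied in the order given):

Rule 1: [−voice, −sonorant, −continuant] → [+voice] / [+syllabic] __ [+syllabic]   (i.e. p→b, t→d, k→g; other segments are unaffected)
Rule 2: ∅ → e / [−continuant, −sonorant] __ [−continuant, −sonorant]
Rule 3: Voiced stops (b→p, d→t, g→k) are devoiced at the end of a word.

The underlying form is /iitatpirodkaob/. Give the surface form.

Rule 1 (intervocalic voicing): /t/ is a voiceless stop between vowels /i/ and /a/, so it voices to [d]. /iitatpirodkaob/ → iidatpirodkaob.
Rule 2 (stop-cluster e-epenthesis): /t/ and /p/ form a stop–stop cluster, so [e] is inserted between them. /d/ and /k/ form a stop–stop cluster, so [e] is inserted between them. /iidatpirodkaob/ → iidatepirodekaob.
Rule 3 (final devoicing): /b/ is a voiced stop in word-final position, so it devoices to [p]. /iidatepirodekaob/ → iidatepirodekaop.

iidatepirodekaop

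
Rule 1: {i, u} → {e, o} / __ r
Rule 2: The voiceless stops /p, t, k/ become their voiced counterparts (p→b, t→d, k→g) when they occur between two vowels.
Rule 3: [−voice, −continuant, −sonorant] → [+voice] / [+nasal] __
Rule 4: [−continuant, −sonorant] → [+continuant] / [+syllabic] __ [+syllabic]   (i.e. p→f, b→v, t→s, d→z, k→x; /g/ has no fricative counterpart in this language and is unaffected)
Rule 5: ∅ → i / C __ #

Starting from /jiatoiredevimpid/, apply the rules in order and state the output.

jiazoerezevimbidi

Rule 1 (pre-rhotic lowering): /i/ is a high vowel immediately before /r/, so it lowers to [e]. /jiatoiredevimpid/ → jiatoeredevimpid.
Rule 2 (intervocalic voicing): /t/ is a voiceless stop between vowels /a/ and /o/, so it voices to [d]. /jiatoeredevimpid/ → jiadoeredevimpid.
Rule 3 (post-nasal voicing): /p/ is a voiceless stop immediately after the nasal /m/, so it voices to [b]. /jiadoeredevimpid/ → jiadoeredevimbid.
Rule 4 (intervocalic spirantization): /d/ is a stop between vowels /a/ and /o/, so it spirantizes to the fricative [z]. /d/ is a stop between vowels /e/ and /e/, so it spirantizes to the fricative [z]. /jiadoeredevimbid/ → jiazoerezevimbid.
Rule 5 (final i-epenthesis): the form ends in the consonant /d/, so [i] is inserted word-finally. /jiazoerezevimbid/ → jiazoerezevimbidi.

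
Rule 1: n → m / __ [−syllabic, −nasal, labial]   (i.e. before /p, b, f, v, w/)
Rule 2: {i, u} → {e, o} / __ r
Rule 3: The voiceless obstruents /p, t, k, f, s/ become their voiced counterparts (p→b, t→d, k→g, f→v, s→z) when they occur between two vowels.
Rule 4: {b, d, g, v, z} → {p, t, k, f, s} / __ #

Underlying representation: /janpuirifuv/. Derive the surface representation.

jampuerivuf

Rule 1 (nasal place assimilation): /n/ precedes the labial consonant /p/, so it assimilates in place to [m]. /janpuirifuv/ → jampuirifuv.
Rule 2 (pre-rhotic lowering): /i/ is a high vowel immediately before /r/, so it lowers to [e]. /jampuirifuv/ → jampuerifuv.
Rule 3 (intervocalic voicing): /f/ is a voiceless obstruent between vowels /i/ and /u/, so it voices to [v]. /jampuerifuv/ → jampuerivuv.
Rule 4 (final devoicing): /v/ is a voiced obstruent in word-final position, so it devoices to [f]. /jampuerivuv/ → jampuerivuf.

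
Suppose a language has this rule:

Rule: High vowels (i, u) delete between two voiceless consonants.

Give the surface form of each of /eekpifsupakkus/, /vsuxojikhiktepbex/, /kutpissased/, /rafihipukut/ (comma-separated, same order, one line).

eekpfspakks, vsxojikhktepbex, ktpssased, rafhpkt

/eekpifsupakkus/: /i/ is a high vowel flanked by voiceless consonants /p/ and /f/, so it deletes. /u/ is a high vowel flanked by voiceless consonants /s/ and /p/, so it deletes. /u/ is a high vowel flanked by voiceless consonants /k/ and /s/, so it deletes. → [eekpfspakks].
/vsuxojikhiktepbex/: /u/ is a high vowel flanked by voiceless consonants /s/ and /x/, so it deletes. /i/ is a high vowel flanked by voiceless consonants /h/ and /k/, so it deletes. → [vsxojikhktepbex].
/kutpissased/: /u/ is a high vowel flanked by voiceless consonants /k/ and /t/, so it deletes. /i/ is a high vowel flanked by voiceless consonants /p/ and /s/, so it deletes. → [ktpssased].
/rafihipukut/: /i/ is a high vowel flanked by voiceless consonants /f/ and /h/, so it deletes. /i/ is a high vowel flanked by voiceless consonants /h/ and /p/, so it deletes. /u/ is a high vowel flanked by voiceless consonants /p/ and /k/, so it deletes. /u/ is a high vowel flanked by voiceless consonants /k/ and /t/, so it deletes. → [rafhpkt].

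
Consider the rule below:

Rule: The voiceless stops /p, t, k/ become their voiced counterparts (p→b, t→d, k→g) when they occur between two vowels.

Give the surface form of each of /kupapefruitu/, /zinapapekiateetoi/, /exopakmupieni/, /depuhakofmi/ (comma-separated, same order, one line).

/kupapefruitu/: /p/ is a voiceless stop between vowels /u/ and /a/, so it voices to [b]. /p/ is a voiceless stop between vowels /a/ and /e/, so it voices to [b]. /t/ is a voiceless stop between vowels /i/ and /u/, so it voices to [d]. → [kubabefruidu].
/zinapapekiateetoi/: /p/ is a voiceless stop between vowels /a/ and /a/, so it voices to [b]. /p/ is a voiceless stop between vowels /a/ and /e/, so it voices to [b]. /k/ is a voiceless stop between vowels /e/ and /i/, so it voices to [g]. /t/ is a voiceless stop between vowels /a/ and /e/, so it voices to [d]. /t/ is a voiceless stop between vowels /e/ and /o/, so it voices to [d]. → [zinababegiadeedoi].
/exopakmupieni/: /p/ is a voiceless stop between vowels /o/ and /a/, so it voices to [b]. /p/ is a voiceless stop between vowels /u/ and /i/, so it voices to [b]. → [exobakmubieni].
/depuhakofmi/: /p/ is a voiceless stop between vowels /e/ and /u/, so it voices to [b]. /k/ is a voiceless stop between vowels /a/ and /o/, so it voices to [g]. → [debuhagofmi].

kubabefruidu, zinababegiadeedoi, exobakmubieni, debuhagofmi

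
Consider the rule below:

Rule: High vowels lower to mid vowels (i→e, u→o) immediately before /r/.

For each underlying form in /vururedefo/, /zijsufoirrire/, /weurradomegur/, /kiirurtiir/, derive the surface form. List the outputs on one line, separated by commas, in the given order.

/vururedefo/: /u/ is a high vowel immediately before /r/, so it lowers to [o]. /u/ is a high vowel immediately before /r/, so it lowers to [o]. → [vororedefo].
/zijsufoirrire/: /i/ is a high vowel immediately before /r/, so it lowers to [e]. /i/ is a high vowel immediately before /r/, so it lowers to [e]. → [zijsufoerrere].
/weurradomegur/: /u/ is a high vowel immediately before /r/, so it lowers to [o]. /u/ is a high vowel immediately before /r/, so it lowers to [o]. → [weorradomegor].
/kiirurtiir/: /i/ is a high vowel immediately before /r/, so it lowers to [e]. /u/ is a high vowel immediately before /r/, so it lowers to [o]. /i/ is a high vowel immediately before /r/, so it lowers to [e]. → [kierortier].

vororedefo, zijsufoerrere, weorradomegor, kierortier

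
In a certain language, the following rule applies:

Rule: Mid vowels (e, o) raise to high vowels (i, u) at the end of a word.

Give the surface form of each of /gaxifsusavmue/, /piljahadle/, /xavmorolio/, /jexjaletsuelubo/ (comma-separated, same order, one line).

gaxifsusavmui, piljahadli, xavmoroliu, jexjaletsuelubu

/gaxifsusavmue/: /e/ is a mid vowel in word-final position, so it raises to [i]. → [gaxifsusavmui].
/piljahadle/: /e/ is a mid vowel in word-final position, so it raises to [i]. → [piljahadli].
/xavmorolio/: /o/ is a mid vowel in word-final position, so it raises to [u]. → [xavmoroliu].
/jexjaletsuelubo/: /o/ is a mid vowel in word-final position, so it raises to [u]. → [jexjaletsuelubu].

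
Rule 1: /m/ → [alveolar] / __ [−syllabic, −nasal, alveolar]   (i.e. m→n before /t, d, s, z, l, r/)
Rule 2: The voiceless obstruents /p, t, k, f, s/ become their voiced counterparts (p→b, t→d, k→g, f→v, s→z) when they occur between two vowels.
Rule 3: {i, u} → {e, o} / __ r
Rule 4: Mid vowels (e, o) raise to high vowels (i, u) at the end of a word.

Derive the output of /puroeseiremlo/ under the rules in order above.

poroezeerenlu

Rule 1 (nasal place assimilation): /m/ precedes the alveolar consonant /l/, so it assimilates in place to [n]. /puroeseiremlo/ → puroeseirenlo.
Rule 2 (intervocalic voicing): /s/ is a voiceless obstruent between vowels /e/ and /e/, so it voices to [z]. /puroeseirenlo/ → puroezeirenlo.
Rule 3 (pre-rhotic lowering): /u/ is a high vowel immediately before /r/, so it lowers to [o]. /i/ is a high vowel immediately before /r/, so it lowers to [e]. /puroezeirenlo/ → poroezeerenlo.
Rule 4 (final vowel raising): /o/ is a mid vowel in word-final position, so it raises to [u]. /poroezeerenlo/ → poroezeerenlu.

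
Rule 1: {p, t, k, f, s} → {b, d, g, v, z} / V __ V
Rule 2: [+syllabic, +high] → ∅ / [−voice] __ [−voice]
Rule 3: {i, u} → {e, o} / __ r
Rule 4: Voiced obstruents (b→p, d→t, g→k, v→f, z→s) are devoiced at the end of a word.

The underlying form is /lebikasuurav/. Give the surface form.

lebigazuoraf

Rule 1 (intervocalic voicing): /k/ is a voiceless obstruent between vowels /i/ and /a/, so it voices to [g]. /s/ is a voiceless obstruent between vowels /a/ and /u/, so it voices to [z]. /lebikasuurav/ → lebigazuurav.
Rule 2 (high vowel syncope): no segment meets the environment; /lebigazuurav/ is unchanged.
Rule 3 (pre-rhotic lowering): /u/ is a high vowel immediately before /r/, so it lowers to [o]. /lebigazuurav/ → lebigazuorav.
Rule 4 (final devoicing): /v/ is a voiced obstruent in word-final position, so it devoices to [f]. /lebigazuorav/ → lebigazuoraf.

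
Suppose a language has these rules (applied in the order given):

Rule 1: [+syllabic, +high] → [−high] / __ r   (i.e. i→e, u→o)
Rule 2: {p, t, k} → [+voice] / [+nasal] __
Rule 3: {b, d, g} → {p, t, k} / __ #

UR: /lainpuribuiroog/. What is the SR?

Rule 1 (pre-rhotic lowering): /u/ is a high vowel immediately before /r/, so it lowers to [o]. /i/ is a high vowel immediately before /r/, so it lowers to [e]. /lainpuribuiroog/ → lainporibueroog.
Rule 2 (post-nasal voicing): /p/ is a voiceless stop immediately after the nasal /n/, so it voices to [b]. /lainporibueroog/ → lainboribueroog.
Rule 3 (final devoicing): /g/ is a voiced stop in word-final position, so it devoices to [k]. /lainboribueroog/ → lainboribuerook.

lainboribuerook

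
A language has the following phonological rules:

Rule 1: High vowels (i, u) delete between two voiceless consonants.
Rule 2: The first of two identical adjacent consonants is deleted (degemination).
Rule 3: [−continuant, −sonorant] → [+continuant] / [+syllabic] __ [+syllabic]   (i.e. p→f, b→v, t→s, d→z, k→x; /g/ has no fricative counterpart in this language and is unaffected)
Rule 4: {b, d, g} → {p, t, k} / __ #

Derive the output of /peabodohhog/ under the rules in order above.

peavozohok

Rule 1 (high vowel syncope): no segment meets the environment; /peabodohhog/ is unchanged.
Rule 2 (degemination): /hh/ is a geminate; the first /h/ deletes. /peabodohhog/ → peabodohog.
Rule 3 (intervocalic spirantization): /b/ is a stop between vowels /a/ and /o/, so it spirantizes to the fricative [v]. /d/ is a stop between vowels /o/ and /o/, so it spirantizes to the fricative [z]. /peabodohog/ → peavozohog.
Rule 4 (final devoicing): /g/ is a voiced stop in word-final position, so it devoices to [k]. /peavozohog/ → peavozohok.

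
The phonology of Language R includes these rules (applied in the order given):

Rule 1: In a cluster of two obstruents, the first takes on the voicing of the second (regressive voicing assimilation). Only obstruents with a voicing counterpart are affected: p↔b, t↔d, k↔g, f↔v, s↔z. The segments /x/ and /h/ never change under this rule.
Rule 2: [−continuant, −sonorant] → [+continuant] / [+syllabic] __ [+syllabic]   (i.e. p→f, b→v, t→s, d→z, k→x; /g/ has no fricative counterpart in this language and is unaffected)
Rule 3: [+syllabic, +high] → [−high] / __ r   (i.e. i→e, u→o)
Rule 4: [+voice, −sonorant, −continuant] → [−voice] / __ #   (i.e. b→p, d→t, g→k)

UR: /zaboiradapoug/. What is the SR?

Rule 1 (regressive voicing assimilation): no segment meets the environment; /zaboiradapoug/ is unchanged.
Rule 2 (intervocalic spirantization): /b/ is a stop between vowels /a/ and /o/, so it spirantizes to the fricative [v]. /d/ is a stop between vowels /a/ and /a/, so it spirantizes to the fricative [z]. /p/ is a stop between vowels /a/ and /o/, so it spirantizes to the fricative [f]. /zaboiradapoug/ → zavoirazafoug.
Rule 3 (pre-rhotic lowering): /i/ is a high vowel immediately before /r/, so it lowers to [e]. /zavoirazafoug/ → zavoerazafoug.
Rule 4 (final devoicing): /g/ is a voiced stop in word-final position, so it devoices to [k]. /zavoerazafoug/ → zavoerazafouk.

zavoerazafouk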